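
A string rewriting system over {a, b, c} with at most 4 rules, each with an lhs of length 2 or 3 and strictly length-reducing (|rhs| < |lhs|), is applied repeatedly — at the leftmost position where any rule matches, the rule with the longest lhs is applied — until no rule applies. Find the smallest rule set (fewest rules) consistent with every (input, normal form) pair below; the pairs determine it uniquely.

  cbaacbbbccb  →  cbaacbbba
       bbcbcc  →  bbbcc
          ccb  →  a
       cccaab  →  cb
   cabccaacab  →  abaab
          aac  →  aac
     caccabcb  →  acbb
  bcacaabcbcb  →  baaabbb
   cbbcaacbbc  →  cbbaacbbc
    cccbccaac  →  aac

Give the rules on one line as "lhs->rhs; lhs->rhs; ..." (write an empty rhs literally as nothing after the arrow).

bcb->bb; ca->a; cca->c; ccb->a

  | cbaacbbbccb => cbaacbbba
  | bbcbcc => bbbcc
  | ccb => a
  | cccaab => ccab => cb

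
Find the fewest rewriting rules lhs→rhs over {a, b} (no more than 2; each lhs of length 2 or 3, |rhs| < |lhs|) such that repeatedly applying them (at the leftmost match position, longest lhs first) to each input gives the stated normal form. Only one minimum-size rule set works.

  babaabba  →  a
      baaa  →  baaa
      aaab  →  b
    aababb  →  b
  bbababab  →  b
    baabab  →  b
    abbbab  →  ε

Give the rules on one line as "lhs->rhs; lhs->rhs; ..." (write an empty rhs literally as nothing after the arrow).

  | babaabba => bbaabba => aabba => abba => bba => a
  | baaa
  | aaab => aab => ab => b
  | aababb => ababb => babb => bbb => b

ab->b; bb->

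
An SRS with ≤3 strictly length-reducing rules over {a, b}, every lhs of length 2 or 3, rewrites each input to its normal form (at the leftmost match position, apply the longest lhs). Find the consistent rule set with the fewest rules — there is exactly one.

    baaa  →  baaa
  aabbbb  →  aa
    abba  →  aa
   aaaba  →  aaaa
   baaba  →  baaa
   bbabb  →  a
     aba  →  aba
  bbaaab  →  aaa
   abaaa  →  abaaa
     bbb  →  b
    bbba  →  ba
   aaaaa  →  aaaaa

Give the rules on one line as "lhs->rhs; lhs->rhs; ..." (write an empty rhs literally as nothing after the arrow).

aab->aa; bb->

  | baaa
  | aabbbb => aabbb => aabb => aab => aa
  | abba => aa
  | aaaba => aaaa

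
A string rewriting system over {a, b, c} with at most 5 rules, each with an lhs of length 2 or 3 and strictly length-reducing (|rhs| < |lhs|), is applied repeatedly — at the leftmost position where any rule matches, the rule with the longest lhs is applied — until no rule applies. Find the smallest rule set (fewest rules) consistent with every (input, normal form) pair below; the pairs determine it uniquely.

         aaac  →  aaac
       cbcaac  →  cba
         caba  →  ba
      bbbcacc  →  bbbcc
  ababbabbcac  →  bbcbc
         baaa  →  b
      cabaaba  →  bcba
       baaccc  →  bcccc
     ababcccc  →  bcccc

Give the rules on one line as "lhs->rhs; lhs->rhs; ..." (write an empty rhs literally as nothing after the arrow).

ab->c; baa->bc; bac->ba; ca->

  | aaac
  | cbcaac => cbac => cba
  | caba => ba
  | bbbcacc => bbbcc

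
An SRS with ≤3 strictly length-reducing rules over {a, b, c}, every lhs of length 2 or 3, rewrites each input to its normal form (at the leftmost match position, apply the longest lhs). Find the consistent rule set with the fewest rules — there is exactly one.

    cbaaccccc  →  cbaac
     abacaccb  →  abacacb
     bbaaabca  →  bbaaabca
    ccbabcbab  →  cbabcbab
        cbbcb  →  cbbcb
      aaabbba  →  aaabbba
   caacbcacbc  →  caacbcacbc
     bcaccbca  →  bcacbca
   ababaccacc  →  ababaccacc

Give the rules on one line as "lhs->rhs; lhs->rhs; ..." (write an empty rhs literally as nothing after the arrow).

  | cbaaccccc => cbaaccc => cbaac
  | abacaccb => abacacb
  | bbaaabca
  | ccbabcbab => cbabcbab

ccb->cb; ccc->c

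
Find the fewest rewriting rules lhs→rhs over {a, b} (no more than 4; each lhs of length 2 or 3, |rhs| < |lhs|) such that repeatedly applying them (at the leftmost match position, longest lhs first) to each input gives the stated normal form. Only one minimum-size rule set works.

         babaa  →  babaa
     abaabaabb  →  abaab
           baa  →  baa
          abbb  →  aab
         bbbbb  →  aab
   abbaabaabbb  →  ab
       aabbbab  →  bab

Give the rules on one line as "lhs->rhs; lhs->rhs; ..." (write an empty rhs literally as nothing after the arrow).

aaa->; bb->a; bba->ba

  | babaa
  | abaabaabb => abaabaaa => abaab
  | baa
  | abbb => aab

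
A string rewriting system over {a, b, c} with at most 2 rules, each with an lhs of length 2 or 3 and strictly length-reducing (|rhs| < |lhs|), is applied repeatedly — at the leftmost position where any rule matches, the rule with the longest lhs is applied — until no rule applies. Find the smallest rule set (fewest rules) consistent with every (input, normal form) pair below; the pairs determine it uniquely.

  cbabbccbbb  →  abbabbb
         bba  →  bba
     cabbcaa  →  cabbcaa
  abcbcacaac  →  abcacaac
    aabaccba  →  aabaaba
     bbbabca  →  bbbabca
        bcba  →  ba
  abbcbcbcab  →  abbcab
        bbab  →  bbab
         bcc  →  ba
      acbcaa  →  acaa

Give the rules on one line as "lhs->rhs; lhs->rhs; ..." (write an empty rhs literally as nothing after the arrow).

cb->; cc->a

  | cbabbccbbb => abbccbbb => abbabbb
  | bba
  | cabbcaa
  | abcbcacaac => abcacaac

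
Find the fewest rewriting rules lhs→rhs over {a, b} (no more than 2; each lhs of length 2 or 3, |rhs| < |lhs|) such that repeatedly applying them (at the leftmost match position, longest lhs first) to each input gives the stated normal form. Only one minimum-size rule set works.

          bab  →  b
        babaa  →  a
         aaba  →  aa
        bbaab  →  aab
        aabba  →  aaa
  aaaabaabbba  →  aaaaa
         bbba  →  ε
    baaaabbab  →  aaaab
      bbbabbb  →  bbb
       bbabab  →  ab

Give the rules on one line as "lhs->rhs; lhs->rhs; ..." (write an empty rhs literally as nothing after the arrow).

  | bab => b
  | babaa => baa => a
  | aaba => aa
  | bbaab => aab

ba->; bba->a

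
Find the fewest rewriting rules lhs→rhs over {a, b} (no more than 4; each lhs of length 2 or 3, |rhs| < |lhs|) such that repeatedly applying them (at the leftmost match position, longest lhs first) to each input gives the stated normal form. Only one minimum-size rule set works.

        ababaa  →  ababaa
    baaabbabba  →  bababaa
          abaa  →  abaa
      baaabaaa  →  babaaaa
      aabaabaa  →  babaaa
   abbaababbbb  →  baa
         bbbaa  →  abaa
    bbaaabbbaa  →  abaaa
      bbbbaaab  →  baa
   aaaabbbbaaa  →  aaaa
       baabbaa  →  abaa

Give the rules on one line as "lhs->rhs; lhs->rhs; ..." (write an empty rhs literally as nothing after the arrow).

aab->ba; bb->a; bba->a

  | ababaa
  | baaabbabba => babababba => bababaa
  | abaa
  | baaabaaa => babaaaa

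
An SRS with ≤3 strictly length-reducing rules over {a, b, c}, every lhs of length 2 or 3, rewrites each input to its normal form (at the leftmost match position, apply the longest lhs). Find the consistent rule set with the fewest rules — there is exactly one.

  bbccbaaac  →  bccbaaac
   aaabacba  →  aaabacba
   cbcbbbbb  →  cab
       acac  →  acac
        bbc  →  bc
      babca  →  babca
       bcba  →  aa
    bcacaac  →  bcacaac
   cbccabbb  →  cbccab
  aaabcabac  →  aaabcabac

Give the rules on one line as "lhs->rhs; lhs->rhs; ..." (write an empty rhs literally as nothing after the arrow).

bb->b; bcb->a

  | bbccbaaac => bccbaaac
  | aaabacba
  | cbcbbbbb => cabbbb => cabbb => cabb => cab
  | acac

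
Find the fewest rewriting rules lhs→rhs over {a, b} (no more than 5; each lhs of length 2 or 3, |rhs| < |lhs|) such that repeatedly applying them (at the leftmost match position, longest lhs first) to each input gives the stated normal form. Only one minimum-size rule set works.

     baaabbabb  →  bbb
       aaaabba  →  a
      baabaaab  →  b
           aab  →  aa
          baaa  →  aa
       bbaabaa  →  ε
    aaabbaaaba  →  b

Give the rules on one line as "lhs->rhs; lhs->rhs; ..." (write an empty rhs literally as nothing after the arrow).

  | baaabbabb => aabbabb => aababb => aaabb => bbb
  | aaaabba => babba => bba => a
  | baabaaab => abaaab => aaaab => bab => b
  | aab => aa

aaa->b; ab->a; ba->; bba->a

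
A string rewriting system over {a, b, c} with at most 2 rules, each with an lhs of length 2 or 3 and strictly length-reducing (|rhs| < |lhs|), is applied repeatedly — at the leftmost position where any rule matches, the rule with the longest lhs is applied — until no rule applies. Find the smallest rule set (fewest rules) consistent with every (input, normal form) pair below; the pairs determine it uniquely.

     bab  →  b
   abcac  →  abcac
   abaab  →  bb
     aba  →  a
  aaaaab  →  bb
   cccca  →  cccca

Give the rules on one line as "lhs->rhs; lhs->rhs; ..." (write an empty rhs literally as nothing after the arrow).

  | bab => b
  | abcac
  | abaab => aab => bb
  | aba => a

aa->b; ba->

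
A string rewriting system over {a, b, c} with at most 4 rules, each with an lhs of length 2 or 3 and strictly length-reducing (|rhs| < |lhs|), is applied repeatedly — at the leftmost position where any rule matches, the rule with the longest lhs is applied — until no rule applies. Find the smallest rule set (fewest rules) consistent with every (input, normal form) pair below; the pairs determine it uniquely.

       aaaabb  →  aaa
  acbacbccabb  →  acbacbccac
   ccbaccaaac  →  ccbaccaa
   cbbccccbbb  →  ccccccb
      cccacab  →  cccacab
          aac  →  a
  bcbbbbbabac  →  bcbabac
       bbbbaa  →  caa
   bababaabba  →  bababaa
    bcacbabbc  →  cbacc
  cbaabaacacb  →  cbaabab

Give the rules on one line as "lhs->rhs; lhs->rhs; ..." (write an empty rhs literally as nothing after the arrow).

  | aaaabb => aaaac => aaa
  | acbacbccabb => acbacbccac
  | ccbaccaaac => ccbaccaa
  | cbbccccbbb => ccccccbbb => ccccccb

aac->a; bb->c; bbb->b; bca->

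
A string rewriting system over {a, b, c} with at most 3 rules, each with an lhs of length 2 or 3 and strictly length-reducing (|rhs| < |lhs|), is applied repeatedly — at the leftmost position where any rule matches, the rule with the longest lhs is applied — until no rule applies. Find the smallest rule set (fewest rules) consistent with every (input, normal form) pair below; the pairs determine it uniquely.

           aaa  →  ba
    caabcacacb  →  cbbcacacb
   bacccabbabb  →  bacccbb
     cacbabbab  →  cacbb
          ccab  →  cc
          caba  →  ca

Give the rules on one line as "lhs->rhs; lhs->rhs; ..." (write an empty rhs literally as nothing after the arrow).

  | aaa => ba
  | caabcacacb => cbbcacacb
  | bacccabbabb => bacccbabb => bacccbb
  | cacbabbab => cacbbab => cacbb

aa->b; ab->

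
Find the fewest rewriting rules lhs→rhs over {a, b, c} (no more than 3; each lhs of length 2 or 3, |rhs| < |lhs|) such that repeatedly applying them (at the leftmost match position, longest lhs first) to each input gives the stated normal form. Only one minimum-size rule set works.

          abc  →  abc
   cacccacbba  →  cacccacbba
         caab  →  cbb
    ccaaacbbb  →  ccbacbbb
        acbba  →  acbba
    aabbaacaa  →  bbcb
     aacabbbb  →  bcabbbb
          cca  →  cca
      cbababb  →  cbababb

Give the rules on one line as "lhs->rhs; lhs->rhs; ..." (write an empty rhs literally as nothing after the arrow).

  | abc
  | cacccacbba
  | caab => cbb
  | ccaaacbbb => ccbacbbb

aa->b; baa->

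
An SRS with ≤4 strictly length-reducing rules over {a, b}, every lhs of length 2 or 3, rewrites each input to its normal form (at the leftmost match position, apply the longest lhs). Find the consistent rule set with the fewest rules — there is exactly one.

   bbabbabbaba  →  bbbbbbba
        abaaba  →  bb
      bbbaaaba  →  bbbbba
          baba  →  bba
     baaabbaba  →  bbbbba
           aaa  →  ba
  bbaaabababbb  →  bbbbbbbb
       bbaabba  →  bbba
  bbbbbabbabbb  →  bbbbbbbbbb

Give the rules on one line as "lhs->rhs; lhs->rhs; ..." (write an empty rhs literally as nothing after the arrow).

aa->b; aab->a; ab->b

  | bbabbabbaba => bbbbabbaba => bbbbbbaba => bbbbbbba
  | abaaba => baaba => baa => bb
  | bbbaaaba => bbbbaba => bbbbba
  | baba => bba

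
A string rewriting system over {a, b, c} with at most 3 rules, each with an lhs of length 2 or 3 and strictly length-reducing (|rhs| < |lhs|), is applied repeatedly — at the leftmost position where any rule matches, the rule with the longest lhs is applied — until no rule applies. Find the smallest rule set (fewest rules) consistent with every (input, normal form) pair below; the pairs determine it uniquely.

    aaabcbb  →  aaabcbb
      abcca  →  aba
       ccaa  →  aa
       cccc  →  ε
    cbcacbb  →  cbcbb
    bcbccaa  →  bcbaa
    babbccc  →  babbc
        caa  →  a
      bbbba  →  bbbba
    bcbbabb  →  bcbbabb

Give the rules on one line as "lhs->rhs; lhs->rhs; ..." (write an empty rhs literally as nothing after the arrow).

  | aaabcbb
  | abcca => aba
  | ccaa => aa
  | cccc => cc => ε

ca->; cc->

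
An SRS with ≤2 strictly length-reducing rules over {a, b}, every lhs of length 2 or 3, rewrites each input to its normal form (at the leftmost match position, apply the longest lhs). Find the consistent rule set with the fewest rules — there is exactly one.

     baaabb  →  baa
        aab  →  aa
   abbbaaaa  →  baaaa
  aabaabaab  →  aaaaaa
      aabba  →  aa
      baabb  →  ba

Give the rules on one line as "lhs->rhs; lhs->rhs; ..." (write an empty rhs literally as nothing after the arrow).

ab->a; abb->

  | baaabb => baa
  | aab => aa
  | abbbaaaa => baaaa
  | aabaabaab => aaaabaab => aaaaaab => aaaaaa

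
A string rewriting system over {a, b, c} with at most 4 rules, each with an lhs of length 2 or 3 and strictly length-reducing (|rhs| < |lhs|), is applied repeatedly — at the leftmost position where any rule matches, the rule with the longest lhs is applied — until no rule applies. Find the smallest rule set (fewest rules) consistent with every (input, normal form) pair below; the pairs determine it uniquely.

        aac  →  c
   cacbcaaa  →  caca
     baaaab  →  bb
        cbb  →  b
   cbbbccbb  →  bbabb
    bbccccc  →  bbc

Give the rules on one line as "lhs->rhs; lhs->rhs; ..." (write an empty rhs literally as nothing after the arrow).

aa->; cb->; cc->a

  | aac => c
  | cacbcaaa => cacaaa => caca
  | baaaab => baab => bb
  | cbb => b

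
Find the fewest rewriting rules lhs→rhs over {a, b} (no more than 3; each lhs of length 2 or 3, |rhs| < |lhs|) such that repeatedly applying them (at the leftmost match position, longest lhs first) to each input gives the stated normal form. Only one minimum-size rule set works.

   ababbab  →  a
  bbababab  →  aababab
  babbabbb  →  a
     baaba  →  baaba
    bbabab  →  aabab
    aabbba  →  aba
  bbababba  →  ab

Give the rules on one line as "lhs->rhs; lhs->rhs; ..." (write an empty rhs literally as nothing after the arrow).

  | ababbab => abaaab => abbbb => aabb => aaa => bb => a
  | bbababab => aababab
  | babbabbb => baaabbb => bbbbbb => abbbb => aabb => aaa => bb => a
  | baaba

aaa->bb; bb->a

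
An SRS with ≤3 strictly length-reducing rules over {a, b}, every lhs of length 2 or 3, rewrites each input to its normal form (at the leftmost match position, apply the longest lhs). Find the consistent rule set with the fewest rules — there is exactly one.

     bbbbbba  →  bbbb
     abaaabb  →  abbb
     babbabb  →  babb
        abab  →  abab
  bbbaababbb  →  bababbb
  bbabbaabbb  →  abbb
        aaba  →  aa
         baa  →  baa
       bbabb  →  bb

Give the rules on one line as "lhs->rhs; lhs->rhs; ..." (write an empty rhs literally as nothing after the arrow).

  | bbbbbba => bbbb
  | abaaabb => abbb
  | babbabb => babb
  | abab

aaa->; aab->a; bba->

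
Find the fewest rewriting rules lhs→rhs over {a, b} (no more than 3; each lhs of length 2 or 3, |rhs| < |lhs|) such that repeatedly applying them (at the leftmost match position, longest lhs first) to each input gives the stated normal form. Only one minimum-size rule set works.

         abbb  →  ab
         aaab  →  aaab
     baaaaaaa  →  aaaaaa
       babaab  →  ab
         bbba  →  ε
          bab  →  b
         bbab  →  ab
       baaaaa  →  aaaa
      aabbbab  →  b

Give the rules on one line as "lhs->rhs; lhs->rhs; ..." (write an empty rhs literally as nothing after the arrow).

aba->ba; ba->; bb->

  | abbb => ab
  | aaab
  | baaaaaaa => aaaaaa
  | babaab => baab => ab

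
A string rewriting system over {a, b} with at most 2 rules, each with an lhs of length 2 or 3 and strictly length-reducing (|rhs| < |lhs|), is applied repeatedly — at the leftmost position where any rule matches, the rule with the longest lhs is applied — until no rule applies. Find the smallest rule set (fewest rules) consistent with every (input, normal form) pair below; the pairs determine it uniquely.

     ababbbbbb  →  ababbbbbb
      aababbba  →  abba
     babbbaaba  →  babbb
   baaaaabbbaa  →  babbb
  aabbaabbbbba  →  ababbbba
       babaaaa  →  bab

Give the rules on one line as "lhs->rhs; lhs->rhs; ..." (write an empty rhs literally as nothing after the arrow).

aa->; aab->a

  | ababbbbbb
  | aababbba => aabbba => abba
  | babbbaaba => babbbaa => babbb
  | baaaaabbbaa => baaabbbaa => babbbaa => babbb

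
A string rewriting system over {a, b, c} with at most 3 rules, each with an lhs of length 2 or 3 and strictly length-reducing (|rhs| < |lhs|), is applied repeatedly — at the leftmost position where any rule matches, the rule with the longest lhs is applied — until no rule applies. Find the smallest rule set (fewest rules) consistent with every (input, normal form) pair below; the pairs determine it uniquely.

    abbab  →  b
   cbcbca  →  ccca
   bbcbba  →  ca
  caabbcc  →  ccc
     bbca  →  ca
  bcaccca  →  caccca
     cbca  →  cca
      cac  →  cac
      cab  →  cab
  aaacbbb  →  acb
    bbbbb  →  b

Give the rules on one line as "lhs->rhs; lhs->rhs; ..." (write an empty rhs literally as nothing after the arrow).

aa->; bb->; bc->c

  | abbab => aab => b
  | cbcbca => ccbca => ccca
  | bbcbba => cbba => ca
  | caabbcc => cbbcc => ccc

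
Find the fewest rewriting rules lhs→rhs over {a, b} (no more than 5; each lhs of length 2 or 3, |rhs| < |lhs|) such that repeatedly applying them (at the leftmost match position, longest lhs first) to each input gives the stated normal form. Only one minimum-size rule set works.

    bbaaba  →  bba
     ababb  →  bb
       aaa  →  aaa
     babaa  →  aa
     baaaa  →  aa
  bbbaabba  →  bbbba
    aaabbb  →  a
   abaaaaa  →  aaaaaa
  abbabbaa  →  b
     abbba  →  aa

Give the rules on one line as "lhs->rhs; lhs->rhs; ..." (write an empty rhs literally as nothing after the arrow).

aab->b; ab->a; baa->; bab->

  | bbaaba => bba
  | ababb => aabb => bb
  | aaa
  | babaa => aa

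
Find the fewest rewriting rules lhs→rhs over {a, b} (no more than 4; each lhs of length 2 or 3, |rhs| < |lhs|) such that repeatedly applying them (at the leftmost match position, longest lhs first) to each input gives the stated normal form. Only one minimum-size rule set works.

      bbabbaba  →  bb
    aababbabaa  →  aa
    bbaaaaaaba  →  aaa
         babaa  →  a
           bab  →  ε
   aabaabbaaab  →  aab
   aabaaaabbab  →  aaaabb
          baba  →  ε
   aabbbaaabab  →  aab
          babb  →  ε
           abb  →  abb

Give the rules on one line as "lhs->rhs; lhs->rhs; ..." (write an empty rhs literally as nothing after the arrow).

ba->; baa->; bab->ba; bba->b

  | bbabbaba => bbbaba => bbba => bb
  | aababbabaa => aabababaa => aabaabaa => aabaa => aa
  | bbaaaaaaba => baaaaaba => aaaba => aaa
  | babaa => baaa => a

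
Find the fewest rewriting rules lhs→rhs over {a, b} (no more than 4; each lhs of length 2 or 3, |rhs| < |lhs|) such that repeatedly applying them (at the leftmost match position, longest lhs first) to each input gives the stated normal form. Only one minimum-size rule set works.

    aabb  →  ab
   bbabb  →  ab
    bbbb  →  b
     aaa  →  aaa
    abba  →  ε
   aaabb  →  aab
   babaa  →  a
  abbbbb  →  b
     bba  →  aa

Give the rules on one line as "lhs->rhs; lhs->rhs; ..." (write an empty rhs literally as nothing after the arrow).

  | aabb => ab
  | bbabb => aabb => ab
  | bbbb => abb => b
  | aaa

abb->b; ba->; bb->a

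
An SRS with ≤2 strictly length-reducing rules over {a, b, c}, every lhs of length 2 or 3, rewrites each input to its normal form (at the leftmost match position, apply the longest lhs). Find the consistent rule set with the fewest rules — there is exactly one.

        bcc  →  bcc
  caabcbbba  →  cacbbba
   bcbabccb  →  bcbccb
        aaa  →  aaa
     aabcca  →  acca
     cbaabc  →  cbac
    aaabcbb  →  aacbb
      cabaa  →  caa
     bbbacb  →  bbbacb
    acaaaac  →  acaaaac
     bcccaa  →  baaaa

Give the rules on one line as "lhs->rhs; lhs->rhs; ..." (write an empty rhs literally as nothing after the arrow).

ab->; ccc->aa

  | bcc
  | caabcbbba => cacbbba
  | bcbabccb => bcbccb
  | aaa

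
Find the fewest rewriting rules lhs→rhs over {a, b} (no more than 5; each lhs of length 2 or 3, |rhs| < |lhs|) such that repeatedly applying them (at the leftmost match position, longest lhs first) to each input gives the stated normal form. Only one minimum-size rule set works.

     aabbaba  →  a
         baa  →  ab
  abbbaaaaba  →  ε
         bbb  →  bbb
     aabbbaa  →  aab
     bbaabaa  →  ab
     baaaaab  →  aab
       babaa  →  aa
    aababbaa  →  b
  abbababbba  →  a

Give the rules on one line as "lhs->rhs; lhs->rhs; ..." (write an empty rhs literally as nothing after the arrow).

aba->; ba->a; baa->ab; bab->

  | aabbaba => aaba => a
  | baa => ab
  | abbbaaaaba => abbabaaba => abaaba => aba => ε
  | bbb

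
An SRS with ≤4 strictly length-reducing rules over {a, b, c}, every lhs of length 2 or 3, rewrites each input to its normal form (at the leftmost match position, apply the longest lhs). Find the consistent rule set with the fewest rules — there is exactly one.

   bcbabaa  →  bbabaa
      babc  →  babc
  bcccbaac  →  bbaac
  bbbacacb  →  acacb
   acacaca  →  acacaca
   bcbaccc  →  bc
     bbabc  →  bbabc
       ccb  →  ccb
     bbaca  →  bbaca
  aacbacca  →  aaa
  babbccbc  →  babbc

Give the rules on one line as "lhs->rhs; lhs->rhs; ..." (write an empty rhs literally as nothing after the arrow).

  | bcbabaa => bbabaa
  | babc
  | bcccbaac => bccbaac => bcbaac => bbaac
  | bbbacacb => acacb

acc->bb; bbb->; cba->ba; cbc->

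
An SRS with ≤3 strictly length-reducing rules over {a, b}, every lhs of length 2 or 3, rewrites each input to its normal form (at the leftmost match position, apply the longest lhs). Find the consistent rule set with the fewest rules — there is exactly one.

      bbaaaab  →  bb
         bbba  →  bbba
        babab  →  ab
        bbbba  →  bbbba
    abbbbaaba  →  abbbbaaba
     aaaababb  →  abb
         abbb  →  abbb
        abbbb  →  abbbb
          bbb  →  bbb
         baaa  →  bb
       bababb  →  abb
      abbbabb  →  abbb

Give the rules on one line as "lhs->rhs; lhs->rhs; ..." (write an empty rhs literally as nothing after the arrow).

  | bbaaaab => bbbab => bb
  | bbba
  | babab => ab
  | bbbba

aaa->b; bab->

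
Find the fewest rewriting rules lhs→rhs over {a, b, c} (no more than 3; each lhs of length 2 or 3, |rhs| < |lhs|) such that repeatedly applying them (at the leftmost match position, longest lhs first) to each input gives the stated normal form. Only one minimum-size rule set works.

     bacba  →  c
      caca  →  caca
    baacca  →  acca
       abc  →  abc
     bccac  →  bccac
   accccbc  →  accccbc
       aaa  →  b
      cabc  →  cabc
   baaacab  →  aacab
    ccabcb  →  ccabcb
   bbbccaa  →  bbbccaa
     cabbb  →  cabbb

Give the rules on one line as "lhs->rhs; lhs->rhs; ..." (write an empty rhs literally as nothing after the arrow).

aaa->b; ba->

  | bacba => cba => c
  | caca
  | baacca => acca
  | abc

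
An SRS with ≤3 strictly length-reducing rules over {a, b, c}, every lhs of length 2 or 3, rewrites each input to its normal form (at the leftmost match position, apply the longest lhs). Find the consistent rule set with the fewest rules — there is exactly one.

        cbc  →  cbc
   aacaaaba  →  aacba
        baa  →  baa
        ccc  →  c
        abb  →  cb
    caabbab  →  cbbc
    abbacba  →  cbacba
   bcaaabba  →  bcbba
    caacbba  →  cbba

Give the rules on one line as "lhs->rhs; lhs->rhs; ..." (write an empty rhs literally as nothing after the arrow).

  | cbc
  | aacaaaba => aacaaba => aacaba => aacba
  | baa
  | ccc => cc => c

ab->c; ca->c; cc->c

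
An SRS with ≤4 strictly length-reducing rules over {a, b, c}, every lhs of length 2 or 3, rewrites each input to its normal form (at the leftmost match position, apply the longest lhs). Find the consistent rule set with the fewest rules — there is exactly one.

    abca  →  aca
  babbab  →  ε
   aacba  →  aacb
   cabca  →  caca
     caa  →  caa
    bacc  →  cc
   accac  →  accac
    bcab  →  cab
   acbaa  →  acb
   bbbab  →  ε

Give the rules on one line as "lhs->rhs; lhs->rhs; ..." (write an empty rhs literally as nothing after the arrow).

ba->b; bb->; bc->c

  | abca => aca
  | babbab => bbbab => bab => bb => ε
  | aacba => aacb
  | cabca => caca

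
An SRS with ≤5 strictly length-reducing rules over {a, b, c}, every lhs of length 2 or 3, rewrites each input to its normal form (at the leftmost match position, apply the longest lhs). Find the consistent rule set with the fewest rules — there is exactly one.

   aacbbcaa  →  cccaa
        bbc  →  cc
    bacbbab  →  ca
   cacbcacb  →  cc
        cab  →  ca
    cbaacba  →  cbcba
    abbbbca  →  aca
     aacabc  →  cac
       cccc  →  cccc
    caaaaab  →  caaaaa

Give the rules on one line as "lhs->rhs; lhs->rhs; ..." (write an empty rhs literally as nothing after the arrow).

aac->c; ab->a; acb->; bb->c

  | aacbbcaa => cbbcaa => cccaa
  | bbc => cc
  | bacbbab => bbab => cab => ca
  | cacbcacb => ccacb => cc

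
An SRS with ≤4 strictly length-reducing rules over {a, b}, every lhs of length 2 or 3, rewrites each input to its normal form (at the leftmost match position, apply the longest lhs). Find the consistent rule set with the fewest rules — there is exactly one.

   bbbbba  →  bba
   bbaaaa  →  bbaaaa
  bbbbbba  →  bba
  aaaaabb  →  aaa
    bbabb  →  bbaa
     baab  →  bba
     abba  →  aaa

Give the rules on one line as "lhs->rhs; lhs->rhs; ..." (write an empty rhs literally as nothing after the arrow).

  | bbbbba => bbbba => bbba => bba
  | bbaaaa
  | bbbbbba => bbbbba => bbbba => bbba => bba
  | aaaaabb => aaabab => abaab => abba => aaa

aab->ba; abb->aa; bbb->bb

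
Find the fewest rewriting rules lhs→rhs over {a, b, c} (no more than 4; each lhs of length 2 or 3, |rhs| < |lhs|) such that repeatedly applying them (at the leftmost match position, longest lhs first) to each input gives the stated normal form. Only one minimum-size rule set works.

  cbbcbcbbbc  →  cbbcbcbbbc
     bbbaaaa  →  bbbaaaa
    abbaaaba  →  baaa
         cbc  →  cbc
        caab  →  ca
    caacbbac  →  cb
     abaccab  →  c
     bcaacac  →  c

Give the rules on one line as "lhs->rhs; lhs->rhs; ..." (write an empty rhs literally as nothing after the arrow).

  | cbbcbcbbbc
  | bbbaaaa
  | abbaaaba => baaaba => baaa
  | cbc

ab->; ac->; bca->c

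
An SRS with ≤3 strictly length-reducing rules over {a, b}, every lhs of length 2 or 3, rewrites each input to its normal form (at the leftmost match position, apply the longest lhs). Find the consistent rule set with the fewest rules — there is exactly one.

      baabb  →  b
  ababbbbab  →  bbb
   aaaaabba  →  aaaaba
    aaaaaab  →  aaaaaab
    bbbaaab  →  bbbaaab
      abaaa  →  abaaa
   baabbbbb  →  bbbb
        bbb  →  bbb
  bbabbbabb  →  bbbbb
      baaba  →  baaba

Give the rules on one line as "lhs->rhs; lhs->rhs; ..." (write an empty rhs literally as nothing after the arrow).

  | baabb => bab => b
  | ababbbbab => abbbbab => bbbab => bbb
  | aaaaabba => aaaaba
  | aaaaaab

abb->b; bab->b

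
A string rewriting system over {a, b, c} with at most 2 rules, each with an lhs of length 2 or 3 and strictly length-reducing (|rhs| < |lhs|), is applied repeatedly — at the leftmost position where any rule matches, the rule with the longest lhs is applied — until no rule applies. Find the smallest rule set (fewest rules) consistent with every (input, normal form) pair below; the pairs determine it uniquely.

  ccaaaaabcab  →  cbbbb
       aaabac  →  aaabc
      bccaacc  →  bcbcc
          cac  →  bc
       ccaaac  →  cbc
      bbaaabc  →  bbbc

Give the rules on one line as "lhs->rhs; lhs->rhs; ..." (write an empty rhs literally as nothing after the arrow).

  | ccaaaaabcab => cbaaaabcab => cbaaabcab => cbaabcab => cbabcab => cbbcab => cbbbb
  | aaabac => aaabc
  | bccaacc => bcbacc => bcbcc
  | cac => bc

ba->b; ca->b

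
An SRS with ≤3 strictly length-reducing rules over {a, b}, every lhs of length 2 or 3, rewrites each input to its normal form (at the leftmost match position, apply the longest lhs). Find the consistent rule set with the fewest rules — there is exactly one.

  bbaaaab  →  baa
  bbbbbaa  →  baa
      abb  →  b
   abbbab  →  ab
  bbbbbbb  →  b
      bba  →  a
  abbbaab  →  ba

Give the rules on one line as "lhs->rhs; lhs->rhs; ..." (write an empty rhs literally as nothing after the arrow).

aab->ba; abb->b; bb->

  | bbaaaab => aaaab => aaba => baa
  | bbbbbaa => bbbaa => baa
  | abb => b
  | abbbab => bbab => ab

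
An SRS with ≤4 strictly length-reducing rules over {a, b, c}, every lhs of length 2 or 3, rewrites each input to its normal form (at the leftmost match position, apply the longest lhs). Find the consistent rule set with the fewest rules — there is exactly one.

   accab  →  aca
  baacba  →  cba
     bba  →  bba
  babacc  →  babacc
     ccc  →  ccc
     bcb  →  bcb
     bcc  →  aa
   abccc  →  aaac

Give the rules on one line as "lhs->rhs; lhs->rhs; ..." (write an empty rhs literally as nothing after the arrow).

baa->; bcc->aa; cab->a

  | accab => aca
  | baacba => cba
  | bba
  | babacc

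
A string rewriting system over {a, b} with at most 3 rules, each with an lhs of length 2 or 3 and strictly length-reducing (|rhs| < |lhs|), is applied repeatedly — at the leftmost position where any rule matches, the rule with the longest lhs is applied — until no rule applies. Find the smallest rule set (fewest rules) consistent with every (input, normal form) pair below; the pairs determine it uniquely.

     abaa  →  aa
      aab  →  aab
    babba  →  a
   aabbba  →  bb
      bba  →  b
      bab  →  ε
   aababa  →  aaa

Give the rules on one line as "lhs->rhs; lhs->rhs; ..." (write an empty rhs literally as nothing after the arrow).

abb->bb; ba->; bab->ba

  | abaa => aa
  | aab
  | babba => baba => baa => a
  | aabbba => abbba => bbba => bb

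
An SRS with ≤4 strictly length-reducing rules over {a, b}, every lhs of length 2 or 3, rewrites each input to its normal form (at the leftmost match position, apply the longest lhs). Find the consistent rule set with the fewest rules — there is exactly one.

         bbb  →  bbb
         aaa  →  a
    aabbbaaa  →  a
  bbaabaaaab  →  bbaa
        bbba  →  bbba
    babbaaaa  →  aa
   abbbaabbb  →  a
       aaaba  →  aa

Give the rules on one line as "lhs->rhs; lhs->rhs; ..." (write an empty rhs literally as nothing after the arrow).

aaa->a; ab->a; bab->aa

  | bbb
  | aaa => a
  | aabbbaaa => aabbaaa => aabaaa => aaaaa => aaa => a
  | bbaabaaaab => bbaaaaaab => bbaaaab => bbaab => bbaa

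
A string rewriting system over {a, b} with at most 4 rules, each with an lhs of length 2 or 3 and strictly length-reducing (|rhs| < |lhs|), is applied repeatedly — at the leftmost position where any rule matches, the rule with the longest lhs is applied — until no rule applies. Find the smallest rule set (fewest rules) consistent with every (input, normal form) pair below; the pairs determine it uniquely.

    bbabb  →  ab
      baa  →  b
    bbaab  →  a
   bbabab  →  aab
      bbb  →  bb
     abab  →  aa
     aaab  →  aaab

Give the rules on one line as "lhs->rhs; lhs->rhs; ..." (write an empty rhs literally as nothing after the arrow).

  | bbabb => babb => ab
  | baa => ba => b
  | bbaab => baab => bab => a
  | bbabab => babab => aab

ba->b; bab->a; bba->ba; bbb->bb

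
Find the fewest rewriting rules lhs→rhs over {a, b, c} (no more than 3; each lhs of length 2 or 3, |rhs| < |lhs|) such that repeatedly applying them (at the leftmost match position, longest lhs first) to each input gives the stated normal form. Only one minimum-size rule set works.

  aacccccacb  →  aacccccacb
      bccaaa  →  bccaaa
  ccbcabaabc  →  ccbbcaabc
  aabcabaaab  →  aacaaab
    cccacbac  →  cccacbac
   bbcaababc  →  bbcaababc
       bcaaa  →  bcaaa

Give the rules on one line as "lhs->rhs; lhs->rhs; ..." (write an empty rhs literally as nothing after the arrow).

  | aacccccacb
  | bccaaa
  | ccbcabaabc => ccbbcaabc
  | aabcabaaab => aabbcaaab => aacaaab

abb->a; cab->bc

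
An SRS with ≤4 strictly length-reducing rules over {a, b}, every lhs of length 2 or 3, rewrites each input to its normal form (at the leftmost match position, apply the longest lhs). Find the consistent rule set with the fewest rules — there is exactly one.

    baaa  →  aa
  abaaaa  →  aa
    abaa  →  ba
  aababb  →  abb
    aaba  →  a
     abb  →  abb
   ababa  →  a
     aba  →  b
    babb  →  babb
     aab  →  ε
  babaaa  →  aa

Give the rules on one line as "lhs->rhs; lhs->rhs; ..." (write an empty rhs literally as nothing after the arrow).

aab->; aba->b; baa->a; bba->a

  | baaa => aa
  | abaaaa => baaa => aa
  | abaa => ba
  | aababb => abb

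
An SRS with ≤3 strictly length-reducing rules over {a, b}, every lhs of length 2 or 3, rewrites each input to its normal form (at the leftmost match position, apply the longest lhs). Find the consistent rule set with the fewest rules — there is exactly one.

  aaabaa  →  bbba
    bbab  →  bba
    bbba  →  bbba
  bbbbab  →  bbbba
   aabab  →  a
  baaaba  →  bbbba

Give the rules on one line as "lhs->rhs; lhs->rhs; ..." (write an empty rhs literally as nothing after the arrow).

aa->a; aaa->bb; ab->a

  | aaabaa => bbbaa => bbba
  | bbab => bba
  | bbba
  | bbbbab => bbbba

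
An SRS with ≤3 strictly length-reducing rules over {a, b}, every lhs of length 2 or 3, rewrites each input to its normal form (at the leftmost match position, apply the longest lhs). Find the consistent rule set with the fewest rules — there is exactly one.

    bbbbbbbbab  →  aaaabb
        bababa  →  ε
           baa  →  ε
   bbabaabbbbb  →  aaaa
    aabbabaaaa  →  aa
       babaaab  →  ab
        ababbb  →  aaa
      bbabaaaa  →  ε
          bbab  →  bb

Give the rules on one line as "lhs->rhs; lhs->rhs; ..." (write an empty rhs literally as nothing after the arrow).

  | bbbbbbbbab => aabbbbbab => aaaabbab => aaaabb
  | bababa => baba => ba => ε
  | baa => ε
  | bbabaabbbbb => bbaabbbbb => bbbbbb => aabbb => aaaa

ba->; baa->; bbb->aa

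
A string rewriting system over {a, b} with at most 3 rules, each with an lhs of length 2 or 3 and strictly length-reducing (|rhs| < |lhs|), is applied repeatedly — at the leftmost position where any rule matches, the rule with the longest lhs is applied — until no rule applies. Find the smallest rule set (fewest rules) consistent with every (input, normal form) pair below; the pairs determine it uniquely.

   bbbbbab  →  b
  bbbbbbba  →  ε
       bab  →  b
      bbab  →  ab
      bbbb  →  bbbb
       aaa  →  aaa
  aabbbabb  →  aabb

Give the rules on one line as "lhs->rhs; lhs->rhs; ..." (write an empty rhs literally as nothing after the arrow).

ba->; bba->a

  | bbbbbab => bbbab => bab => b
  | bbbbbbba => bbbbba => bbba => ba => ε
  | bab => b
  | bbab => ab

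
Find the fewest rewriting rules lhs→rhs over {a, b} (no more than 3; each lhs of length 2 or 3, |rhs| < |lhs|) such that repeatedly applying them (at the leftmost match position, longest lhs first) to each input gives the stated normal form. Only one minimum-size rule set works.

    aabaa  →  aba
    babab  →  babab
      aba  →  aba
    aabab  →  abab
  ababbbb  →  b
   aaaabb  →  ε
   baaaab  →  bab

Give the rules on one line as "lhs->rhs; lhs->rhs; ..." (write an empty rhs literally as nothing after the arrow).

aa->a; abb->

  | aabaa => abaa => aba
  | babab
  | aba
  | aabab => abab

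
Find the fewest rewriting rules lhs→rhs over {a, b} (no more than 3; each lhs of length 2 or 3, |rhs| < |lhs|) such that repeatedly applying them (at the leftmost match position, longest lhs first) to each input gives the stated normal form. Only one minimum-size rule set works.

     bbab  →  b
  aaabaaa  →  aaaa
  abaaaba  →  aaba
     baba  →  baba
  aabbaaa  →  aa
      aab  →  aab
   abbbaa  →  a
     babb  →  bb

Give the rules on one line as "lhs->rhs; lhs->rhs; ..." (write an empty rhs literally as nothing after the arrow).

abb->b; baa->; bba->

  | bbab => b
  | aaabaaa => aaaa
  | abaaaba => aaba
  | baba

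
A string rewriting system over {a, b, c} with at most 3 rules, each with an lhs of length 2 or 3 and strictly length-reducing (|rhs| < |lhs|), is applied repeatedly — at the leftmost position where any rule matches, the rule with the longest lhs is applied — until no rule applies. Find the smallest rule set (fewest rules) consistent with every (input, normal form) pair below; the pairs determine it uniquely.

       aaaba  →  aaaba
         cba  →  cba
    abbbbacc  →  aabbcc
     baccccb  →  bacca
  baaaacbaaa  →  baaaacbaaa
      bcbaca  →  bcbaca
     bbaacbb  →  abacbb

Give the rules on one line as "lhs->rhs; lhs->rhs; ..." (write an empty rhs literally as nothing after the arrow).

  | aaaba
  | cba
  | abbbbacc => abbabcc => aabbcc
  | baccccb => bacca

bba->ab; ccb->a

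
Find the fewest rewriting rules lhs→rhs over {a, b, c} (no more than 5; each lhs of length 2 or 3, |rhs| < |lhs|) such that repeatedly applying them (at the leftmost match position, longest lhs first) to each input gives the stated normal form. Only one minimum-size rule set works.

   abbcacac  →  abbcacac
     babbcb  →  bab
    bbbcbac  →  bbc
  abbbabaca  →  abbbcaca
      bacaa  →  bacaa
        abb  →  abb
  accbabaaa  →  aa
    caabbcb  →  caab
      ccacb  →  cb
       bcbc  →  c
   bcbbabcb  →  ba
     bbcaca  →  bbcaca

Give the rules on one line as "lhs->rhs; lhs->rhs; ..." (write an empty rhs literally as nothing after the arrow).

  | abbcacac
  | babbcb => babcc => bab
  | bbbcbac => bbccac => bbc
  | abbbabaca => abbbcaca

aba->ca; bcb->cc; cc->; cca->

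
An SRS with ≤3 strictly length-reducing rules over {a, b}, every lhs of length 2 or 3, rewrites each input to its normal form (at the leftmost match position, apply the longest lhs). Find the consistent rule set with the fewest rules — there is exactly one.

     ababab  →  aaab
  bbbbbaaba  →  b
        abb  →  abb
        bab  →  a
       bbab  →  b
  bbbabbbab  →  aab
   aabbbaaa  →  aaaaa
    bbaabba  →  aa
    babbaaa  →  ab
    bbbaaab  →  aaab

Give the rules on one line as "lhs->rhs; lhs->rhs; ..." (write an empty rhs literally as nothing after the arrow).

  | ababab => aaab
  | bbbbbaaba => bbaaba => bbaba => baa => ba => b
  | abb
  | bab => a

ba->b; bab->a; bbb->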